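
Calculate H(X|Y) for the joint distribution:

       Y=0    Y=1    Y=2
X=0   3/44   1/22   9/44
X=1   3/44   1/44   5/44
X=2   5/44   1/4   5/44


H(X|Y) = Σ_y p(y) H(X|Y=y)
  p(Y=0) = 1/4, H(X|Y=0) = 1.5395
  p(Y=1) = 7/22, H(X|Y=1) = 0.9464
  p(Y=2) = 19/44, H(X|Y=2) = 1.5243
H(X|Y) = 0.2500×1.5395 + 0.3182×0.9464 + 0.4318×1.5243 = 1.3442 bits


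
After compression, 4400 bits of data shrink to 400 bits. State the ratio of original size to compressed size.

Compression ratio = Original / Compressed
= 4400 / 400 = 11.00:1


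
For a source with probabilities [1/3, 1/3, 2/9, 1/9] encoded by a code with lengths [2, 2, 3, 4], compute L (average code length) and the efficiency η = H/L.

Average length L = Σ p_i × l_i = 2.4444 bits
Entropy H = 1.8911 bits
Efficiency η = H/L × 100% = 77.36%


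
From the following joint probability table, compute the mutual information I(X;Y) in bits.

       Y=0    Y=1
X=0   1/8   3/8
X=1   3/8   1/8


H(X) = 1.0000, H(Y) = 1.0000, H(X,Y) = 1.8113
I(X;Y) = H(X) + H(Y) - H(X,Y) = 0.1887 bits


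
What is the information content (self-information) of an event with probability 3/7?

Information content I(x) = -log₂(p(x))
I = -log₂(3/7) = -log₂(0.4286)
I = 1.2224 bits


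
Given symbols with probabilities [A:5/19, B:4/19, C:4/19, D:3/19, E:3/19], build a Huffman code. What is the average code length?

Huffman tree construction:
Combine smallest probabilities repeatedly
Resulting codes:
  A: 10 (length 2)
  B: 00 (length 2)
  C: 01 (length 2)
  D: 110 (length 3)
  E: 111 (length 3)
Average length = Σ p(s) × length(s) = 2.3158 bits


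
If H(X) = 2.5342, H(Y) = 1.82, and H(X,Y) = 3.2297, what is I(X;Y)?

I(X;Y) = H(X) + H(Y) - H(X,Y)
I(X;Y) = 2.5342 + 1.82 - 3.2297 = 1.1245 bits


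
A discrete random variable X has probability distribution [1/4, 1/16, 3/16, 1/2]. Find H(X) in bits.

H(X) = -Σ p(x) log₂ p(x)
  -1/4 × log₂(1/4) = 0.5000
  -1/16 × log₂(1/16) = 0.2500
  -3/16 × log₂(3/16) = 0.4528
  -1/2 × log₂(1/2) = 0.5000
H(X) = 1.7028 bits


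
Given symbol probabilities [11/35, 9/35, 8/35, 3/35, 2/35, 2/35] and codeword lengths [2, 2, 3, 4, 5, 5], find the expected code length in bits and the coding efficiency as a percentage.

Average length L = Σ p_i × l_i = 2.7429 bits
Entropy H = 2.2911 bits
Efficiency η = H/L × 100% = 83.53%


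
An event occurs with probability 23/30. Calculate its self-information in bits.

Information content I(x) = -log₂(p(x))
I = -log₂(23/30) = -log₂(0.7667)
I = 0.3833 bits


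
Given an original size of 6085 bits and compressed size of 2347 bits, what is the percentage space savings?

Space savings = (1 - Compressed/Original) × 100%
= (1 - 2347/6085) × 100%
= 61.43%


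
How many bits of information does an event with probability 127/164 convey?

Information content I(x) = -log₂(p(x))
I = -log₂(127/164) = -log₂(0.7744)
I = 0.3689 bits


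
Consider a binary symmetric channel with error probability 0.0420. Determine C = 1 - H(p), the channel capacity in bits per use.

For BSC with error probability p:
C = 1 - H(p) where H(p) is binary entropy
H(0.0420) = -0.0420 × log₂(0.0420) - 0.9580 × log₂(0.9580)
H(p) = 0.2514
C = 1 - 0.2514 = 0.7486 bits/use


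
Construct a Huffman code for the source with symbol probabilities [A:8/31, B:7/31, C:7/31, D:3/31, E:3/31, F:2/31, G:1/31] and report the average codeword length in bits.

Huffman tree construction:
Combine smallest probabilities repeatedly
Resulting codes:
  A: 10 (length 2)
  B: 00 (length 2)
  C: 01 (length 2)
  D: 1110 (length 4)
  E: 1111 (length 4)
  F: 1101 (length 4)
  G: 1100 (length 4)
Average length = Σ p(s) × length(s) = 2.5806 bits


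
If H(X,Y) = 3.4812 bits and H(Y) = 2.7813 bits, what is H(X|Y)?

Chain rule: H(X,Y) = H(X|Y) + H(Y)
H(X|Y) = H(X,Y) - H(Y) = 3.4812 - 2.7813 = 0.6999 bits


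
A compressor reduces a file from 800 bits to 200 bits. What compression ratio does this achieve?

Compression ratio = Original / Compressed
= 800 / 200 = 4.00:1


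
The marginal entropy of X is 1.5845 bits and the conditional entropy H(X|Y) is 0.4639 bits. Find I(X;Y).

I(X;Y) = H(X) - H(X|Y)
I(X;Y) = 1.5845 - 0.4639 = 1.1206 bits


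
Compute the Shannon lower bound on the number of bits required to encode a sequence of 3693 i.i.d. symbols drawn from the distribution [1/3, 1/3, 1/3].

Entropy H = 1.5850 bits/symbol
Minimum bits = H × n = 1.5850 × 3693
= 5853.27 bits


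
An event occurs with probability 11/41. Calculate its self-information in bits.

Information content I(x) = -log₂(p(x))
I = -log₂(11/41) = -log₂(0.2683)
I = 1.8981 bits


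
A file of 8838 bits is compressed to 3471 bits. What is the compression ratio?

Compression ratio = Original / Compressed
= 8838 / 3471 = 2.55:1


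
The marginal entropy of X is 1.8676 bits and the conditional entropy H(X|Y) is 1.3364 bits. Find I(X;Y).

I(X;Y) = H(X) - H(X|Y)
I(X;Y) = 1.8676 - 1.3364 = 0.5312 bits


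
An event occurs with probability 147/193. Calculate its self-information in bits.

Information content I(x) = -log₂(p(x))
I = -log₂(147/193) = -log₂(0.7617)
I = 0.3928 bits


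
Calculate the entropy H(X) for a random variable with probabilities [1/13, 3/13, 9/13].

H(X) = -Σ p(x) log₂ p(x)
  -1/13 × log₂(1/13) = 0.2846
  -3/13 × log₂(3/13) = 0.4882
  -9/13 × log₂(9/13) = 0.3673
H(X) = 1.1401 bits


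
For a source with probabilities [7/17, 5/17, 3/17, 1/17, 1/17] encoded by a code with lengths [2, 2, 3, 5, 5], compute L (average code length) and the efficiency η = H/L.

Average length L = Σ p_i × l_i = 2.5294 bits
Entropy H = 1.9689 bits
Efficiency η = H/L × 100% = 77.84%


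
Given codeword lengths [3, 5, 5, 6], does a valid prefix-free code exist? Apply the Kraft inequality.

Kraft inequality: Σ 2^(-l_i) ≤ 1 for prefix-free code
Calculating: 2^(-3) + 2^(-5) + 2^(-5) + 2^(-6)
= 0.125 + 0.03125 + 0.03125 + 0.015625
= 0.2031
Since 0.2031 ≤ 1, prefix-free code exists


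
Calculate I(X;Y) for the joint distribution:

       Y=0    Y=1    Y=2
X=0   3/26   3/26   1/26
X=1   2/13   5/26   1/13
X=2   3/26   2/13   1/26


H(X) = 1.5579, H(Y) = 1.4605, H(X,Y) = 3.0130
I(X;Y) = H(X) + H(Y) - H(X,Y) = 0.0054 bits


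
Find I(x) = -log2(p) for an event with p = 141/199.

Information content I(x) = -log₂(p(x))
I = -log₂(141/199) = -log₂(0.7085)
I = 0.4971 bits


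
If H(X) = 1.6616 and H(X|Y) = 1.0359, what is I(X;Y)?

I(X;Y) = H(X) - H(X|Y)
I(X;Y) = 1.6616 - 1.0359 = 0.6257 bits


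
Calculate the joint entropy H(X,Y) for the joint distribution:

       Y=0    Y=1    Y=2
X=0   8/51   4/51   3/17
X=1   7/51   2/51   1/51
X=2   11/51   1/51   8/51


H(X,Y) = -Σ p(x,y) log₂ p(x,y)
  p(0,0)=8/51: -0.1569 × log₂(0.1569) = 0.4192
  p(0,1)=4/51: -0.0784 × log₂(0.0784) = 0.2880
  p(0,2)=3/17: -0.1765 × log₂(0.1765) = 0.4416
  p(1,0)=7/51: -0.1373 × log₂(0.1373) = 0.3932
  p(1,1)=2/51: -0.0392 × log₂(0.0392) = 0.1832
  p(1,2)=1/51: -0.0196 × log₂(0.0196) = 0.1112
  p(2,0)=11/51: -0.2157 × log₂(0.2157) = 0.4773
  p(2,1)=1/51: -0.0196 × log₂(0.0196) = 0.1112
  p(2,2)=8/51: -0.1569 × log₂(0.1569) = 0.4192
H(X,Y) = 2.8443 bits


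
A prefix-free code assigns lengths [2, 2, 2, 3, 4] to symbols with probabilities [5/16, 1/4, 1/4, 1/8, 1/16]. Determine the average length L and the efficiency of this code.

Average length L = Σ p_i × l_i = 2.2500 bits
Entropy H = 2.1494 bits
Efficiency η = H/L × 100% = 95.53%


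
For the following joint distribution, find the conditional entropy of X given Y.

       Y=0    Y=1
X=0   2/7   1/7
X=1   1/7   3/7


H(X|Y) = Σ_y p(y) H(X|Y=y)
  p(Y=0) = 3/7, H(X|Y=0) = 0.9183
  p(Y=1) = 4/7, H(X|Y=1) = 0.8113
H(X|Y) = 0.4286×0.9183 + 0.5714×0.8113 = 0.8571 bits


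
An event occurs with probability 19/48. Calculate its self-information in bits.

Information content I(x) = -log₂(p(x))
I = -log₂(19/48) = -log₂(0.3958)
I = 1.3370 bits


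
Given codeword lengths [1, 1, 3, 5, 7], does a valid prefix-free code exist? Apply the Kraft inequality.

Kraft inequality: Σ 2^(-l_i) ≤ 1 for prefix-free code
Calculating: 2^(-1) + 2^(-1) + 2^(-3) + 2^(-5) + 2^(-7)
= 0.5 + 0.5 + 0.125 + 0.03125 + 0.0078125
= 1.1641
Since 1.1641 > 1, prefix-free code does not exist


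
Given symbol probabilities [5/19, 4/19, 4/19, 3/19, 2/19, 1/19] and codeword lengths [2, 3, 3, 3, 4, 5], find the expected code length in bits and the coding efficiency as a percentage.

Average length L = Σ p_i × l_i = 2.9474 bits
Entropy H = 2.4393 bits
Efficiency η = H/L × 100% = 82.76%


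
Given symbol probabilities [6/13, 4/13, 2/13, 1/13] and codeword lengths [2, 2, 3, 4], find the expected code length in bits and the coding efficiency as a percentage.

Average length L = Σ p_i × l_i = 2.3077 bits
Entropy H = 1.7381 bits
Efficiency η = H/L × 100% = 75.32%


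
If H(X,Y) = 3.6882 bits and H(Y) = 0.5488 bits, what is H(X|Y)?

Chain rule: H(X,Y) = H(X|Y) + H(Y)
H(X|Y) = H(X,Y) - H(Y) = 3.6882 - 0.5488 = 3.1394 bits


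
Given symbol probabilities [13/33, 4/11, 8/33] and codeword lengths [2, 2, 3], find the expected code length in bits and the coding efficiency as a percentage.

Average length L = Σ p_i × l_i = 2.2424 bits
Entropy H = 1.5557 bits
Efficiency η = H/L × 100% = 69.38%


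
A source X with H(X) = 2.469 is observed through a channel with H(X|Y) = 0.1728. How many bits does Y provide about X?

I(X;Y) = H(X) - H(X|Y)
I(X;Y) = 2.469 - 0.1728 = 2.2962 bits


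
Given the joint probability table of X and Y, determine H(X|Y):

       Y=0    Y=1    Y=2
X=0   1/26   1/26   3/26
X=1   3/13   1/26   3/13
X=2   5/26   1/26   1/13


H(X|Y) = Σ_y p(y) H(X|Y=y)
  p(Y=0) = 6/13, H(X|Y=0) = 1.3250
  p(Y=1) = 3/26, H(X|Y=1) = 1.5850
  p(Y=2) = 11/26, H(X|Y=2) = 1.4354
H(X|Y) = 0.4615×1.3250 + 0.1154×1.5850 + 0.4231×1.4354 = 1.4017 bits


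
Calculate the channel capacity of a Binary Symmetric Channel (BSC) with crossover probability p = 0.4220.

For BSC with error probability p:
C = 1 - H(p) where H(p) is binary entropy
H(0.4220) = -0.4220 × log₂(0.4220) - 0.5780 × log₂(0.5780)
H(p) = 0.9824
C = 1 - 0.9824 = 0.0176 bits/use


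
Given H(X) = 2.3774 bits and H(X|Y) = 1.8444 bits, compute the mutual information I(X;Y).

I(X;Y) = H(X) - H(X|Y)
I(X;Y) = 2.3774 - 1.8444 = 0.533 bits


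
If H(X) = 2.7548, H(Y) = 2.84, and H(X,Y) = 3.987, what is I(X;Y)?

I(X;Y) = H(X) + H(Y) - H(X,Y)
I(X;Y) = 2.7548 + 2.84 - 3.987 = 1.6078 bits


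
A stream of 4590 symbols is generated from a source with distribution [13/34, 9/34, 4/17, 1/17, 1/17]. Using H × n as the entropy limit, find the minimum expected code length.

Entropy H = 2.0100 bits/symbol
Minimum bits = H × n = 2.0100 × 4590
= 9225.72 bits


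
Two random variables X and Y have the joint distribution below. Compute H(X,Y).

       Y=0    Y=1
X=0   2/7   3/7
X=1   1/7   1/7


H(X,Y) = -Σ p(x,y) log₂ p(x,y)
  p(0,0)=2/7: -0.2857 × log₂(0.2857) = 0.5164
  p(0,1)=3/7: -0.4286 × log₂(0.4286) = 0.5239
  p(1,0)=1/7: -0.1429 × log₂(0.1429) = 0.4011
  p(1,1)=1/7: -0.1429 × log₂(0.1429) = 0.4011
H(X,Y) = 1.8424 bits


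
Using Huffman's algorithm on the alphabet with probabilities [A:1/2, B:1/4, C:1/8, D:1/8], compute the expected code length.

Huffman tree construction:
Combine smallest probabilities repeatedly
Resulting codes:
  A: 0 (length 1)
  B: 10 (length 2)
  C: 110 (length 3)
  D: 111 (length 3)
Average length = Σ p(s) × length(s) = 1.7500 bits


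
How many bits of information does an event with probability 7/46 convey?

Information content I(x) = -log₂(p(x))
I = -log₂(7/46) = -log₂(0.1522)
I = 2.7162 bits


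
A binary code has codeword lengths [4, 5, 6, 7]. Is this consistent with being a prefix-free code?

Kraft inequality: Σ 2^(-l_i) ≤ 1 for prefix-free code
Calculating: 2^(-4) + 2^(-5) + 2^(-6) + 2^(-7)
= 0.0625 + 0.03125 + 0.015625 + 0.0078125
= 0.1172
Since 0.1172 ≤ 1, prefix-free code exists


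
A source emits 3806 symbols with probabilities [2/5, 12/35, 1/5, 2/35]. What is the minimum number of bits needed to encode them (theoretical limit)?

Entropy H = 1.7586 bits/symbol
Minimum bits = H × n = 1.7586 × 3806
= 6693.22 bits


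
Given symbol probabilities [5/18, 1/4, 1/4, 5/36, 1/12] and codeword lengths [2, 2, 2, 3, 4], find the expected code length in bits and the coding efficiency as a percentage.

Average length L = Σ p_i × l_i = 2.3056 bits
Entropy H = 2.2076 bits
Efficiency η = H/L × 100% = 95.75%


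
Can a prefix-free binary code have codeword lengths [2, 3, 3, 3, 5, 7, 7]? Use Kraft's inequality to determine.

Kraft inequality: Σ 2^(-l_i) ≤ 1 for prefix-free code
Calculating: 2^(-2) + 2^(-3) + 2^(-3) + 2^(-3) + 2^(-5) + 2^(-7) + 2^(-7)
= 0.25 + 0.125 + 0.125 + 0.125 + 0.03125 + 0.0078125 + 0.0078125
= 0.6719
Since 0.6719 ≤ 1, prefix-free code exists


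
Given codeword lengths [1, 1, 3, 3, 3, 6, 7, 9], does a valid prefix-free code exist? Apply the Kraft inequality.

Kraft inequality: Σ 2^(-l_i) ≤ 1 for prefix-free code
Calculating: 2^(-1) + 2^(-1) + 2^(-3) + 2^(-3) + 2^(-3) + 2^(-6) + 2^(-7) + 2^(-9)
= 0.5 + 0.5 + 0.125 + 0.125 + 0.125 + 0.015625 + 0.0078125 + 0.001953125
= 1.4004
Since 1.4004 > 1, prefix-free code does not exist


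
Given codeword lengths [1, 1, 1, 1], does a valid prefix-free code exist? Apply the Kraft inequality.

Kraft inequality: Σ 2^(-l_i) ≤ 1 for prefix-free code
Calculating: 2^(-1) + 2^(-1) + 2^(-1) + 2^(-1)
= 0.5 + 0.5 + 0.5 + 0.5
= 2.0000
Since 2.0000 > 1, prefix-free code does not exist


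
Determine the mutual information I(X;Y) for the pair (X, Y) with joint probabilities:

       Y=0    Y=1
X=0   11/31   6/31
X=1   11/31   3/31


H(X) = 0.9932, H(Y) = 0.8691, H(X,Y) = 1.8454
I(X;Y) = H(X) + H(Y) - H(X,Y) = 0.0170 bits


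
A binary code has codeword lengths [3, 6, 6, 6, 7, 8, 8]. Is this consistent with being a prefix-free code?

Kraft inequality: Σ 2^(-l_i) ≤ 1 for prefix-free code
Calculating: 2^(-3) + 2^(-6) + 2^(-6) + 2^(-6) + 2^(-7) + 2^(-8) + 2^(-8)
= 0.125 + 0.015625 + 0.015625 + 0.015625 + 0.0078125 + 0.00390625 + 0.00390625
= 0.1875
Since 0.1875 ≤ 1, prefix-free code exists


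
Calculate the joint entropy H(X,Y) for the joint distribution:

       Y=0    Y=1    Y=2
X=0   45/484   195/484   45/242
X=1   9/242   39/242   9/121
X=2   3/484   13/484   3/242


H(X,Y) = -Σ p(x,y) log₂ p(x,y)
  p(0,0)=45/484: -0.0930 × log₂(0.0930) = 0.3186
  p(0,1)=195/484: -0.4029 × log₂(0.4029) = 0.5284
  p(0,2)=45/242: -0.1860 × log₂(0.1860) = 0.4513
  p(1,0)=9/242: -0.0372 × log₂(0.0372) = 0.1766
  p(1,1)=39/242: -0.1612 × log₂(0.1612) = 0.4244
  p(1,2)=9/121: -0.0744 × log₂(0.0744) = 0.2788
  p(2,0)=3/484: -0.0062 × log₂(0.0062) = 0.0455
  p(2,1)=13/484: -0.0269 × log₂(0.0269) = 0.1402
  p(2,2)=3/242: -0.0124 × log₂(0.0124) = 0.0785
H(X,Y) = 2.4423 bits


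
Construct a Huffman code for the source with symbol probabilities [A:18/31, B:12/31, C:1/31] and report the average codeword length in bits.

Huffman tree construction:
Combine smallest probabilities repeatedly
Resulting codes:
  A: 1 (length 1)
  B: 01 (length 2)
  C: 00 (length 2)
Average length = Σ p(s) × length(s) = 1.4194 bits


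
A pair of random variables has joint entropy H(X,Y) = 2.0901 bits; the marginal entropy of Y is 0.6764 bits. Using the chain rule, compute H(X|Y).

Chain rule: H(X,Y) = H(X|Y) + H(Y)
H(X|Y) = H(X,Y) - H(Y) = 2.0901 - 0.6764 = 1.4137 bits


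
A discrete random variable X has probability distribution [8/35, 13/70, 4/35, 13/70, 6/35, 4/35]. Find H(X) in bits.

H(X) = -Σ p(x) log₂ p(x)
  -8/35 × log₂(8/35) = 0.4867
  -13/70 × log₂(13/70) = 0.4511
  -4/35 × log₂(4/35) = 0.3576
  -13/70 × log₂(13/70) = 0.4511
  -6/35 × log₂(6/35) = 0.4362
  -4/35 × log₂(4/35) = 0.3576
H(X) = 2.5403 bits


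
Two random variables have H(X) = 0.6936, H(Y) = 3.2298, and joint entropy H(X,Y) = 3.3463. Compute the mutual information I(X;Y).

I(X;Y) = H(X) + H(Y) - H(X,Y)
I(X;Y) = 0.6936 + 3.2298 - 3.3463 = 0.5771 bits


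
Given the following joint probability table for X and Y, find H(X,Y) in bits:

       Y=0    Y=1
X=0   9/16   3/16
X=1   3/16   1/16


H(X,Y) = -Σ p(x,y) log₂ p(x,y)
  p(0,0)=9/16: -0.5625 × log₂(0.5625) = 0.4669
  p(0,1)=3/16: -0.1875 × log₂(0.1875) = 0.4528
  p(1,0)=3/16: -0.1875 × log₂(0.1875) = 0.4528
  p(1,1)=1/16: -0.0625 × log₂(0.0625) = 0.2500
H(X,Y) = 1.6226 bits


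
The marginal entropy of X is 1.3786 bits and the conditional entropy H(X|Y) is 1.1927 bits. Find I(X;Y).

I(X;Y) = H(X) - H(X|Y)
I(X;Y) = 1.3786 - 1.1927 = 0.1859 bits


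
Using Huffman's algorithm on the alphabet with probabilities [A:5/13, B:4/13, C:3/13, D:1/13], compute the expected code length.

Huffman tree construction:
Combine smallest probabilities repeatedly
Resulting codes:
  A: 0 (length 1)
  B: 10 (length 2)
  C: 111 (length 3)
  D: 110 (length 3)
Average length = Σ p(s) × length(s) = 1.9231 bits


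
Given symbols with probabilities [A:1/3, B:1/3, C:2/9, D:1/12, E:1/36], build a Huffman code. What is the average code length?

Huffman tree construction:
Combine smallest probabilities repeatedly
Resulting codes:
  A: 10 (length 2)
  B: 11 (length 2)
  C: 01 (length 2)
  D: 001 (length 3)
  E: 000 (length 3)
Average length = Σ p(s) × length(s) = 2.1111 bits


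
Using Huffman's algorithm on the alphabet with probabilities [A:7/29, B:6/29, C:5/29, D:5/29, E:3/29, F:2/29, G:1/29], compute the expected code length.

Huffman tree construction:
Combine smallest probabilities repeatedly
Resulting codes:
  A: 10 (length 2)
  B: 00 (length 2)
  C: 110 (length 3)
  D: 111 (length 3)
  E: 010 (length 3)
  F: 0111 (length 4)
  G: 0110 (length 4)
Average length = Σ p(s) × length(s) = 2.6552 bits


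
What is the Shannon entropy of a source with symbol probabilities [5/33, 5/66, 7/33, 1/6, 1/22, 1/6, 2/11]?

H(X) = -Σ p(x) log₂ p(x)
  -5/33 × log₂(5/33) = 0.4125
  -5/66 × log₂(5/66) = 0.2820
  -7/33 × log₂(7/33) = 0.4745
  -1/6 × log₂(1/6) = 0.4308
  -1/22 × log₂(1/22) = 0.2027
  -1/6 × log₂(1/6) = 0.4308
  -2/11 × log₂(2/11) = 0.4472
H(X) = 2.6805 bits


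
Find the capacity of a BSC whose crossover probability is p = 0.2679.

For BSC with error probability p:
C = 1 - H(p) where H(p) is binary entropy
H(0.2679) = -0.2679 × log₂(0.2679) - 0.7321 × log₂(0.7321)
H(p) = 0.8384
C = 1 - 0.8384 = 0.1616 bits/use


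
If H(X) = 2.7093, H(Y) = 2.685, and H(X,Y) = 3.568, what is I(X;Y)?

I(X;Y) = H(X) + H(Y) - H(X,Y)
I(X;Y) = 2.7093 + 2.685 - 3.568 = 1.8263 bits


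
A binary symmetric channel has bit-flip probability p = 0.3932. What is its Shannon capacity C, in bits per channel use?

For BSC with error probability p:
C = 1 - H(p) where H(p) is binary entropy
H(0.3932) = -0.3932 × log₂(0.3932) - 0.6068 × log₂(0.6068)
H(p) = 0.9668
C = 1 - 0.9668 = 0.0332 bits/use


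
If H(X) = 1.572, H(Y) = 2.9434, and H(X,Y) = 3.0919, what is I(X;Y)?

I(X;Y) = H(X) + H(Y) - H(X,Y)
I(X;Y) = 1.572 + 2.9434 - 3.0919 = 1.4235 bits


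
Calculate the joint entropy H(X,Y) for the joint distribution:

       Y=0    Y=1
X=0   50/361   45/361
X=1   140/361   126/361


H(X,Y) = -Σ p(x,y) log₂ p(x,y)
  p(0,0)=50/361: -0.1385 × log₂(0.1385) = 0.3950
  p(0,1)=45/361: -0.1247 × log₂(0.1247) = 0.3745
  p(1,0)=140/361: -0.3878 × log₂(0.3878) = 0.5300
  p(1,1)=126/361: -0.3490 × log₂(0.3490) = 0.5300
H(X,Y) = 1.8295 bits


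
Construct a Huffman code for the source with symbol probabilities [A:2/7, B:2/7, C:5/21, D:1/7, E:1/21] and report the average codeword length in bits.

Huffman tree construction:
Combine smallest probabilities repeatedly
Resulting codes:
  A: 10 (length 2)
  B: 11 (length 2)
  C: 01 (length 2)
  D: 001 (length 3)
  E: 000 (length 3)
Average length = Σ p(s) × length(s) = 2.1905 bits


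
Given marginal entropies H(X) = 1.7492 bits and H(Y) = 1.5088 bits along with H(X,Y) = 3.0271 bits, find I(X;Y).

I(X;Y) = H(X) + H(Y) - H(X,Y)
I(X;Y) = 1.7492 + 1.5088 - 3.0271 = 0.2309 bits


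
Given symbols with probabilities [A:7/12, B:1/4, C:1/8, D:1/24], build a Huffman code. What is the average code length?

Huffman tree construction:
Combine smallest probabilities repeatedly
Resulting codes:
  A: 1 (length 1)
  B: 01 (length 2)
  C: 001 (length 3)
  D: 000 (length 3)
Average length = Σ p(s) × length(s) = 1.5833 bits


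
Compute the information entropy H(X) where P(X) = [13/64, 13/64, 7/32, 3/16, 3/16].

H(X) = -Σ p(x) log₂ p(x)
  -13/64 × log₂(13/64) = 0.4671
  -13/64 × log₂(13/64) = 0.4671
  -7/32 × log₂(7/32) = 0.4796
  -3/16 × log₂(3/16) = 0.4528
  -3/16 × log₂(3/16) = 0.4528
H(X) = 2.3195 bits


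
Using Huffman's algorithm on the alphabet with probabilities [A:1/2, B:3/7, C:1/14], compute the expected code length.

Huffman tree construction:
Combine smallest probabilities repeatedly
Resulting codes:
  A: 0 (length 1)
  B: 11 (length 2)
  C: 10 (length 2)
Average length = Σ p(s) × length(s) = 1.5000 bits


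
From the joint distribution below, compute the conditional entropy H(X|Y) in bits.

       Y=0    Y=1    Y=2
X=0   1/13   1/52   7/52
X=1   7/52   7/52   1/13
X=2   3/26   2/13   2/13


H(X|Y) = Σ_y p(y) H(X|Y=y)
  p(Y=0) = 17/52, H(X|Y=0) = 1.5486
  p(Y=1) = 4/13, H(X|Y=1) = 1.2718
  p(Y=2) = 19/52, H(X|Y=2) = 1.5294
H(X|Y) = 0.3269×1.5486 + 0.3077×1.2718 + 0.3654×1.5294 = 1.4564 bits


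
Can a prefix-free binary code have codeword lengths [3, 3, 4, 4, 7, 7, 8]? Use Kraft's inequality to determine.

Kraft inequality: Σ 2^(-l_i) ≤ 1 for prefix-free code
Calculating: 2^(-3) + 2^(-3) + 2^(-4) + 2^(-4) + 2^(-7) + 2^(-7) + 2^(-8)
= 0.125 + 0.125 + 0.0625 + 0.0625 + 0.0078125 + 0.0078125 + 0.00390625
= 0.3945
Since 0.3945 ≤ 1, prefix-free code exists


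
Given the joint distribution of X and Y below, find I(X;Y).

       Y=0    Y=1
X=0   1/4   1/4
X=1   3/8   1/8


H(X) = 1.0000, H(Y) = 0.9544, H(X,Y) = 1.9056
I(X;Y) = H(X) + H(Y) - H(X,Y) = 0.0488 bits


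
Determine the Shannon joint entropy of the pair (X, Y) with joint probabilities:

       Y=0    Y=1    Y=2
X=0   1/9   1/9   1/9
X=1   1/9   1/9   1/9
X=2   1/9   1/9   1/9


H(X,Y) = -Σ p(x,y) log₂ p(x,y)
  p(0,0)=1/9: -0.1111 × log₂(0.1111) = 0.3522
  p(0,1)=1/9: -0.1111 × log₂(0.1111) = 0.3522
  p(0,2)=1/9: -0.1111 × log₂(0.1111) = 0.3522
  p(1,0)=1/9: -0.1111 × log₂(0.1111) = 0.3522
  p(1,1)=1/9: -0.1111 × log₂(0.1111) = 0.3522
  p(1,2)=1/9: -0.1111 × log₂(0.1111) = 0.3522
  p(2,0)=1/9: -0.1111 × log₂(0.1111) = 0.3522
  p(2,1)=1/9: -0.1111 × log₂(0.1111) = 0.3522
  p(2,2)=1/9: -0.1111 × log₂(0.1111) = 0.3522
H(X,Y) = 3.1699 bits


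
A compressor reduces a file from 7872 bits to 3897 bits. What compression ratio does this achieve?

Compression ratio = Original / Compressed
= 7872 / 3897 = 2.02:1


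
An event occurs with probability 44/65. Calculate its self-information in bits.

Information content I(x) = -log₂(p(x))
I = -log₂(44/65) = -log₂(0.6769)
I = 0.5629 bits


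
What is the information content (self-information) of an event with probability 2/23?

Information content I(x) = -log₂(p(x))
I = -log₂(2/23) = -log₂(0.0870)
I = 3.5236 bits


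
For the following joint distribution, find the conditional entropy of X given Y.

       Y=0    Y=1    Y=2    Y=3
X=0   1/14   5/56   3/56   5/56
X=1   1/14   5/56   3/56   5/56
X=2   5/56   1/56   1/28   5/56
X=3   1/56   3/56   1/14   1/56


H(X|Y) = Σ_y p(y) H(X|Y=y)
  p(Y=0) = 1/4, H(X|Y=0) = 1.8352
  p(Y=1) = 1/4, H(X|Y=1) = 1.8092
  p(Y=2) = 3/14, H(X|Y=2) = 1.9591
  p(Y=3) = 2/7, H(X|Y=3) = 1.8232
H(X|Y) = 0.2500×1.8352 + 0.2500×1.8092 + 0.2143×1.9591 + 0.2857×1.8232 = 1.8518 bits


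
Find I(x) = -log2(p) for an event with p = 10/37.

Information content I(x) = -log₂(p(x))
I = -log₂(10/37) = -log₂(0.2703)
I = 1.8875 bits


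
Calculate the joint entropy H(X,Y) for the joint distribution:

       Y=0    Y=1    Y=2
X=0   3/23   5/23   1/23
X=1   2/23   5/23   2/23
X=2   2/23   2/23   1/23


H(X,Y) = -Σ p(x,y) log₂ p(x,y)
  p(0,0)=3/23: -0.1304 × log₂(0.1304) = 0.3833
  p(0,1)=5/23: -0.2174 × log₂(0.2174) = 0.4786
  p(0,2)=1/23: -0.0435 × log₂(0.0435) = 0.1967
  p(1,0)=2/23: -0.0870 × log₂(0.0870) = 0.3064
  p(1,1)=5/23: -0.2174 × log₂(0.2174) = 0.4786
  p(1,2)=2/23: -0.0870 × log₂(0.0870) = 0.3064
  p(2,0)=2/23: -0.0870 × log₂(0.0870) = 0.3064
  p(2,1)=2/23: -0.0870 × log₂(0.0870) = 0.3064
  p(2,2)=1/23: -0.0435 × log₂(0.0435) = 0.1967
H(X,Y) = 2.9595 bits


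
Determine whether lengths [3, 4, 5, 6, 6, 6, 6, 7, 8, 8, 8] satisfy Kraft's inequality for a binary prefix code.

Kraft inequality: Σ 2^(-l_i) ≤ 1 for prefix-free code
Calculating: 2^(-3) + 2^(-4) + 2^(-5) + 2^(-6) + 2^(-6) + 2^(-6) + 2^(-6) + 2^(-7) + 2^(-8) + 2^(-8) + 2^(-8)
= 0.125 + 0.0625 + 0.03125 + 0.015625 + 0.015625 + 0.015625 + 0.015625 + 0.0078125 + 0.00390625 + 0.00390625 + 0.00390625
= 0.3008
Since 0.3008 ≤ 1, prefix-free code exists


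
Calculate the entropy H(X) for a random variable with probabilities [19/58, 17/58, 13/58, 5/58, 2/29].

H(X) = -Σ p(x) log₂ p(x)
  -19/58 × log₂(19/58) = 0.5274
  -17/58 × log₂(17/58) = 0.5189
  -13/58 × log₂(13/58) = 0.4836
  -5/58 × log₂(5/58) = 0.3048
  -2/29 × log₂(2/29) = 0.2661
H(X) = 2.1009 bits


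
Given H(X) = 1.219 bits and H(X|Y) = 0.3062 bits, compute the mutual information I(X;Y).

I(X;Y) = H(X) - H(X|Y)
I(X;Y) = 1.219 - 0.3062 = 0.9128 bits


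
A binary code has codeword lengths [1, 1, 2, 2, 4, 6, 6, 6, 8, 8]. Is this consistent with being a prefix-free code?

Kraft inequality: Σ 2^(-l_i) ≤ 1 for prefix-free code
Calculating: 2^(-1) + 2^(-1) + 2^(-2) + 2^(-2) + 2^(-4) + 2^(-6) + 2^(-6) + 2^(-6) + 2^(-8) + 2^(-8)
= 0.5 + 0.5 + 0.25 + 0.25 + 0.0625 + 0.015625 + 0.015625 + 0.015625 + 0.00390625 + 0.00390625
= 1.6172
Since 1.6172 > 1, prefix-free code does not exist


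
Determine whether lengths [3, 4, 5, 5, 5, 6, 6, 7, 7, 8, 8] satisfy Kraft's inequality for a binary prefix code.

Kraft inequality: Σ 2^(-l_i) ≤ 1 for prefix-free code
Calculating: 2^(-3) + 2^(-4) + 2^(-5) + 2^(-5) + 2^(-5) + 2^(-6) + 2^(-6) + 2^(-7) + 2^(-7) + 2^(-8) + 2^(-8)
= 0.125 + 0.0625 + 0.03125 + 0.03125 + 0.03125 + 0.015625 + 0.015625 + 0.0078125 + 0.0078125 + 0.00390625 + 0.00390625
= 0.3359
Since 0.3359 ≤ 1, prefix-free code exists


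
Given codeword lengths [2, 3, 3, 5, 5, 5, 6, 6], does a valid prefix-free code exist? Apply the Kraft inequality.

Kraft inequality: Σ 2^(-l_i) ≤ 1 for prefix-free code
Calculating: 2^(-2) + 2^(-3) + 2^(-3) + 2^(-5) + 2^(-5) + 2^(-5) + 2^(-6) + 2^(-6)
= 0.25 + 0.125 + 0.125 + 0.03125 + 0.03125 + 0.03125 + 0.015625 + 0.015625
= 0.6250
Since 0.6250 ≤ 1, prefix-free code exists


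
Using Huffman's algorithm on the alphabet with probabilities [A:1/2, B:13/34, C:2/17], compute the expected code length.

Huffman tree construction:
Combine smallest probabilities repeatedly
Resulting codes:
  A: 0 (length 1)
  B: 11 (length 2)
  C: 10 (length 2)
Average length = Σ p(s) × length(s) = 1.5000 bits


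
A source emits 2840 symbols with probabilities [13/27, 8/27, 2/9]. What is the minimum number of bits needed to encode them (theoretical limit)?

Entropy H = 1.5099 bits/symbol
Minimum bits = H × n = 1.5099 × 2840
= 4288.03 bits


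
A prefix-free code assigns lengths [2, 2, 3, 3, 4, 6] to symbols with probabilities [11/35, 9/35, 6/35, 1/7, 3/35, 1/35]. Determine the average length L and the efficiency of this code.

Average length L = Σ p_i × l_i = 2.6000 bits
Entropy H = 2.3162 bits
Efficiency η = H/L × 100% = 89.09%


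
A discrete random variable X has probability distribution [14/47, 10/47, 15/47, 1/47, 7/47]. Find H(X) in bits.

H(X) = -Σ p(x) log₂ p(x)
  -14/47 × log₂(14/47) = 0.5205
  -10/47 × log₂(10/47) = 0.4750
  -15/47 × log₂(15/47) = 0.5259
  -1/47 × log₂(1/47) = 0.1182
  -7/47 × log₂(7/47) = 0.4092
H(X) = 2.0487 bits


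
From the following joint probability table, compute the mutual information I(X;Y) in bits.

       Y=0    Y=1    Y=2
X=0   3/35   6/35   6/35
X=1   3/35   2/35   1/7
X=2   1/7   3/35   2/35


H(X) = 1.5567, H(Y) = 1.5803, H(X,Y) = 3.0578
I(X;Y) = H(X) + H(Y) - H(X,Y) = 0.0792 bits


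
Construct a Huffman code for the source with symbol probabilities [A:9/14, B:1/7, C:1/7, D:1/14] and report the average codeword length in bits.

Huffman tree construction:
Combine smallest probabilities repeatedly
Resulting codes:
  A: 1 (length 1)
  B: 011 (length 3)
  C: 00 (length 2)
  D: 010 (length 3)
Average length = Σ p(s) × length(s) = 1.5714 bits


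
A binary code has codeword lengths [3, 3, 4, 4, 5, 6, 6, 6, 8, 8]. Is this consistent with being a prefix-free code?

Kraft inequality: Σ 2^(-l_i) ≤ 1 for prefix-free code
Calculating: 2^(-3) + 2^(-3) + 2^(-4) + 2^(-4) + 2^(-5) + 2^(-6) + 2^(-6) + 2^(-6) + 2^(-8) + 2^(-8)
= 0.125 + 0.125 + 0.0625 + 0.0625 + 0.03125 + 0.015625 + 0.015625 + 0.015625 + 0.00390625 + 0.00390625
= 0.4609
Since 0.4609 ≤ 1, prefix-free code exists


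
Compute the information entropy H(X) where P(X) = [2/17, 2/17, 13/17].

H(X) = -Σ p(x) log₂ p(x)
  -2/17 × log₂(2/17) = 0.3632
  -2/17 × log₂(2/17) = 0.3632
  -13/17 × log₂(13/17) = 0.2960
H(X) = 1.0224 bits


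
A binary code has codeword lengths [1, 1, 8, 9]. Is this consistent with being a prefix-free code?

Kraft inequality: Σ 2^(-l_i) ≤ 1 for prefix-free code
Calculating: 2^(-1) + 2^(-1) + 2^(-8) + 2^(-9)
= 0.5 + 0.5 + 0.00390625 + 0.001953125
= 1.0059
Since 1.0059 > 1, prefix-free code does not exist


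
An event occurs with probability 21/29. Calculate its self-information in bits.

Information content I(x) = -log₂(p(x))
I = -log₂(21/29) = -log₂(0.7241)
I = 0.4657 bits


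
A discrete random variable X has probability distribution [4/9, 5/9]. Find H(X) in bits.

H(X) = -Σ p(x) log₂ p(x)
  -4/9 × log₂(4/9) = 0.5200
  -5/9 × log₂(5/9) = 0.4711
H(X) = 0.9911 bits


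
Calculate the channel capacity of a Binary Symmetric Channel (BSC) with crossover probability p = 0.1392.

For BSC with error probability p:
C = 1 - H(p) where H(p) is binary entropy
H(0.1392) = -0.1392 × log₂(0.1392) - 0.8608 × log₂(0.8608)
H(p) = 0.5821
C = 1 - 0.5821 = 0.4179 bits/use


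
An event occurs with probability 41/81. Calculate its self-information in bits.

Information content I(x) = -log₂(p(x))
I = -log₂(41/81) = -log₂(0.5062)
I = 0.9823 bits


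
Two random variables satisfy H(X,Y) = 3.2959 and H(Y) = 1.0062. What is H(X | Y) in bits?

Chain rule: H(X,Y) = H(X|Y) + H(Y)
H(X|Y) = H(X,Y) - H(Y) = 3.2959 - 1.0062 = 2.2897 bits


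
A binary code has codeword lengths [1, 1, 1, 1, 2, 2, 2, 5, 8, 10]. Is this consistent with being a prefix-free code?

Kraft inequality: Σ 2^(-l_i) ≤ 1 for prefix-free code
Calculating: 2^(-1) + 2^(-1) + 2^(-1) + 2^(-1) + 2^(-2) + 2^(-2) + 2^(-2) + 2^(-5) + 2^(-8) + 2^(-10)
= 0.5 + 0.5 + 0.5 + 0.5 + 0.25 + 0.25 + 0.25 + 0.03125 + 0.00390625 + 0.0009765625
= 2.7861
Since 2.7861 > 1, prefix-free code does not exist


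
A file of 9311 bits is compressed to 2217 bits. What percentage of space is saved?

Space savings = (1 - Compressed/Original) × 100%
= (1 - 2217/9311) × 100%
= 76.19%


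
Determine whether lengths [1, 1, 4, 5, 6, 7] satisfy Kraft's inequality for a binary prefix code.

Kraft inequality: Σ 2^(-l_i) ≤ 1 for prefix-free code
Calculating: 2^(-1) + 2^(-1) + 2^(-4) + 2^(-5) + 2^(-6) + 2^(-7)
= 0.5 + 0.5 + 0.0625 + 0.03125 + 0.015625 + 0.0078125
= 1.1172
Since 1.1172 > 1, prefix-free code does not exist


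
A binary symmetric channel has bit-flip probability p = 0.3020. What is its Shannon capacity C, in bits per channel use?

For BSC with error probability p:
C = 1 - H(p) where H(p) is binary entropy
H(0.3020) = -0.3020 × log₂(0.3020) - 0.6980 × log₂(0.6980)
H(p) = 0.8837
C = 1 - 0.8837 = 0.1163 bits/use


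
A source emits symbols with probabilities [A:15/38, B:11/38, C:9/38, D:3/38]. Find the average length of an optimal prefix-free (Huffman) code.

Huffman tree construction:
Combine smallest probabilities repeatedly
Resulting codes:
  A: 0 (length 1)
  B: 10 (length 2)
  C: 111 (length 3)
  D: 110 (length 3)
Average length = Σ p(s) × length(s) = 1.9211 bits


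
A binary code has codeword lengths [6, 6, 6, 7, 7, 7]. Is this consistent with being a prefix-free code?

Kraft inequality: Σ 2^(-l_i) ≤ 1 for prefix-free code
Calculating: 2^(-6) + 2^(-6) + 2^(-6) + 2^(-7) + 2^(-7) + 2^(-7)
= 0.015625 + 0.015625 + 0.015625 + 0.0078125 + 0.0078125 + 0.0078125
= 0.0703
Since 0.0703 ≤ 1, prefix-free code exists


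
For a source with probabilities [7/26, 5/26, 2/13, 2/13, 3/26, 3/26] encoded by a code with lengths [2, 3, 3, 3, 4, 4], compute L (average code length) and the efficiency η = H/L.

Average length L = Σ p_i × l_i = 2.9615 bits
Entropy H = 2.5169 bits
Efficiency η = H/L × 100% = 84.99%


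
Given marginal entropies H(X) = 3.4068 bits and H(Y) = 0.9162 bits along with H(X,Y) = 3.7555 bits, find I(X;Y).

I(X;Y) = H(X) + H(Y) - H(X,Y)
I(X;Y) = 3.4068 + 0.9162 - 3.7555 = 0.5675 bits


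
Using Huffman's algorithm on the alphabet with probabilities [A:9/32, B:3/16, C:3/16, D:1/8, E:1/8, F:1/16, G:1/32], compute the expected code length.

Huffman tree construction:
Combine smallest probabilities repeatedly
Resulting codes:
  A: 10 (length 2)
  B: 111 (length 3)
  C: 00 (length 2)
  D: 011 (length 3)
  E: 110 (length 3)
  F: 0101 (length 4)
  G: 0100 (length 4)
Average length = Σ p(s) × length(s) = 2.6250 bits


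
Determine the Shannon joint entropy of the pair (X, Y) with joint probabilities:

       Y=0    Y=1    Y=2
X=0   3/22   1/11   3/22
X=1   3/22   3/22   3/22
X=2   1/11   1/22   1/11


H(X,Y) = -Σ p(x,y) log₂ p(x,y)
  p(0,0)=3/22: -0.1364 × log₂(0.1364) = 0.3920
  p(0,1)=1/11: -0.0909 × log₂(0.0909) = 0.3145
  p(0,2)=3/22: -0.1364 × log₂(0.1364) = 0.3920
  p(1,0)=3/22: -0.1364 × log₂(0.1364) = 0.3920
  p(1,1)=3/22: -0.1364 × log₂(0.1364) = 0.3920
  p(1,2)=3/22: -0.1364 × log₂(0.1364) = 0.3920
  p(2,0)=1/11: -0.0909 × log₂(0.0909) = 0.3145
  p(2,1)=1/22: -0.0455 × log₂(0.0455) = 0.2027
  p(2,2)=1/11: -0.0909 × log₂(0.0909) = 0.3145
H(X,Y) = 3.1060 bits


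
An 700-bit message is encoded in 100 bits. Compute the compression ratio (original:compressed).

Compression ratio = Original / Compressed
= 700 / 100 = 7.00:1


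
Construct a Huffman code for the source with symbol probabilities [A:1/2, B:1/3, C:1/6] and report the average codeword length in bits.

Huffman tree construction:
Combine smallest probabilities repeatedly
Resulting codes:
  A: 0 (length 1)
  B: 11 (length 2)
  C: 10 (length 2)
Average length = Σ p(s) × length(s) = 1.5000 bits


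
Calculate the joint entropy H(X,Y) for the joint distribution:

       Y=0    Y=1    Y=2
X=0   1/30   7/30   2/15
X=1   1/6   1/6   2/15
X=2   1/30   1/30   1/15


H(X,Y) = -Σ p(x,y) log₂ p(x,y)
  p(0,0)=1/30: -0.0333 × log₂(0.0333) = 0.1636
  p(0,1)=7/30: -0.2333 × log₂(0.2333) = 0.4899
  p(0,2)=2/15: -0.1333 × log₂(0.1333) = 0.3876
  p(1,0)=1/6: -0.1667 × log₂(0.1667) = 0.4308
  p(1,1)=1/6: -0.1667 × log₂(0.1667) = 0.4308
  p(1,2)=2/15: -0.1333 × log₂(0.1333) = 0.3876
  p(2,0)=1/30: -0.0333 × log₂(0.0333) = 0.1636
  p(2,1)=1/30: -0.0333 × log₂(0.0333) = 0.1636
  p(2,2)=1/15: -0.0667 × log₂(0.0667) = 0.2605
H(X,Y) = 2.8779 bits


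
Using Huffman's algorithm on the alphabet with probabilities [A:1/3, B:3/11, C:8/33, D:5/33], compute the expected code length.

Huffman tree construction:
Combine smallest probabilities repeatedly
Resulting codes:
  A: 11 (length 2)
  B: 10 (length 2)
  C: 01 (length 2)
  D: 00 (length 2)
Average length = Σ p(s) × length(s) = 2.0000 bits


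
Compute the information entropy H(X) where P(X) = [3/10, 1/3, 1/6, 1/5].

H(X) = -Σ p(x) log₂ p(x)
  -3/10 × log₂(3/10) = 0.5211
  -1/3 × log₂(1/3) = 0.5283
  -1/6 × log₂(1/6) = 0.4308
  -1/5 × log₂(1/5) = 0.4644
H(X) = 1.9446 bits


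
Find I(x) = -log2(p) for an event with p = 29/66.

Information content I(x) = -log₂(p(x))
I = -log₂(29/66) = -log₂(0.4394)
I = 1.1864 bits


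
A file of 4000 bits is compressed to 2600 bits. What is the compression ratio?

Compression ratio = Original / Compressed
= 4000 / 2600 = 1.54:1


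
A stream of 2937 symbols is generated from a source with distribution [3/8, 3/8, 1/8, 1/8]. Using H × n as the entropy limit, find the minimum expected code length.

Entropy H = 1.8113 bits/symbol
Minimum bits = H × n = 1.8113 × 2937
= 5319.72 bits


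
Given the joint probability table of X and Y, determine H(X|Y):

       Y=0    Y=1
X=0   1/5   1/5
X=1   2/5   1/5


H(X|Y) = Σ_y p(y) H(X|Y=y)
  p(Y=0) = 3/5, H(X|Y=0) = 0.9183
  p(Y=1) = 2/5, H(X|Y=1) = 1.0000
H(X|Y) = 0.6000×0.9183 + 0.4000×1.0000 = 0.9510 bits


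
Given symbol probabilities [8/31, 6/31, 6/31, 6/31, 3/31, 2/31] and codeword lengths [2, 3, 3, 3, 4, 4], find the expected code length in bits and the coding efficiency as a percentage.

Average length L = Σ p_i × l_i = 2.9032 bits
Entropy H = 2.4612 bits
Efficiency η = H/L × 100% = 84.77%


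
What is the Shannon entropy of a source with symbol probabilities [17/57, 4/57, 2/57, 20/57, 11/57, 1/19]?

H(X) = -Σ p(x) log₂ p(x)
  -17/57 × log₂(17/57) = 0.5206
  -4/57 × log₂(4/57) = 0.2690
  -2/57 × log₂(2/57) = 0.1696
  -20/57 × log₂(20/57) = 0.5302
  -11/57 × log₂(11/57) = 0.4580
  -1/19 × log₂(1/19) = 0.2236
H(X) = 2.1709 bits


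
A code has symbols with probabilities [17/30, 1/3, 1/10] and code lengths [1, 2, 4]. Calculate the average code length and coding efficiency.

Average length L = Σ p_i × l_i = 1.6333 bits
Entropy H = 1.3249 bits
Efficiency η = H/L × 100% = 81.11%


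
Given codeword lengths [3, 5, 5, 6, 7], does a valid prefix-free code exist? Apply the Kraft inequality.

Kraft inequality: Σ 2^(-l_i) ≤ 1 for prefix-free code
Calculating: 2^(-3) + 2^(-5) + 2^(-5) + 2^(-6) + 2^(-7)
= 0.125 + 0.03125 + 0.03125 + 0.015625 + 0.0078125
= 0.2109
Since 0.2109 ≤ 1, prefix-free code exists


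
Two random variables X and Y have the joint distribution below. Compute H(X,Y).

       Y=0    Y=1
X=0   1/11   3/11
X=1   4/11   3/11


H(X,Y) = -Σ p(x,y) log₂ p(x,y)
  p(0,0)=1/11: -0.0909 × log₂(0.0909) = 0.3145
  p(0,1)=3/11: -0.2727 × log₂(0.2727) = 0.5112
  p(1,0)=4/11: -0.3636 × log₂(0.3636) = 0.5307
  p(1,1)=3/11: -0.2727 × log₂(0.2727) = 0.5112
H(X,Y) = 1.8676 bits


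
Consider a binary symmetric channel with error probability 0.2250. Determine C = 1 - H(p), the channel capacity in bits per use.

For BSC with error probability p:
C = 1 - H(p) where H(p) is binary entropy
H(0.2250) = -0.2250 × log₂(0.2250) - 0.7750 × log₂(0.7750)
H(p) = 0.7692
C = 1 - 0.7692 = 0.2308 bits/use


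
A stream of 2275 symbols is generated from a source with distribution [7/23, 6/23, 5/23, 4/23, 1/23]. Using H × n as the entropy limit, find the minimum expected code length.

Entropy H = 2.1422 bits/symbol
Minimum bits = H × n = 2.1422 × 2275
= 4873.55 bits


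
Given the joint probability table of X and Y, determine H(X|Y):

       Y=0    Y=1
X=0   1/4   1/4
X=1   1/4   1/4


H(X|Y) = Σ_y p(y) H(X|Y=y)
  p(Y=0) = 1/2, H(X|Y=0) = 1.0000
  p(Y=1) = 1/2, H(X|Y=1) = 1.0000
H(X|Y) = 0.5000×1.0000 + 0.5000×1.0000 = 1.0000 bits


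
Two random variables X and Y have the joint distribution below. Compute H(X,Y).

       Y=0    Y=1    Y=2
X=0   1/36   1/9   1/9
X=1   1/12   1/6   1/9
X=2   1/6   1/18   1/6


H(X,Y) = -Σ p(x,y) log₂ p(x,y)
  p(0,0)=1/36: -0.0278 × log₂(0.0278) = 0.1436
  p(0,1)=1/9: -0.1111 × log₂(0.1111) = 0.3522
  p(0,2)=1/9: -0.1111 × log₂(0.1111) = 0.3522
  p(1,0)=1/12: -0.0833 × log₂(0.0833) = 0.2987
  p(1,1)=1/6: -0.1667 × log₂(0.1667) = 0.4308
  p(1,2)=1/9: -0.1111 × log₂(0.1111) = 0.3522
  p(2,0)=1/6: -0.1667 × log₂(0.1667) = 0.4308
  p(2,1)=1/18: -0.0556 × log₂(0.0556) = 0.2317
  p(2,2)=1/6: -0.1667 × log₂(0.1667) = 0.4308
H(X,Y) = 3.0231 bits
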